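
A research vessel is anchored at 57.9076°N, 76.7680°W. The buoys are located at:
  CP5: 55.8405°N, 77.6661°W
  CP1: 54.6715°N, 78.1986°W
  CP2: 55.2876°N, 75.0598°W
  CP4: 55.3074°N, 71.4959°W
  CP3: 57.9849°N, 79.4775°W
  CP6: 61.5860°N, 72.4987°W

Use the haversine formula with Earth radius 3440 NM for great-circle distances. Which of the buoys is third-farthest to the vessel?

CP1

Distances from the vessel (57.9076°N, 76.7680°W):
CP6: 255.7 NM
CP4: 233.8 NM
CP1: 200.0 NM
CP2: 167.1 NM
CP5: 127.6 NM
CP3: 86.5 NM
The third-farthest is CP1 at 200.0 NM.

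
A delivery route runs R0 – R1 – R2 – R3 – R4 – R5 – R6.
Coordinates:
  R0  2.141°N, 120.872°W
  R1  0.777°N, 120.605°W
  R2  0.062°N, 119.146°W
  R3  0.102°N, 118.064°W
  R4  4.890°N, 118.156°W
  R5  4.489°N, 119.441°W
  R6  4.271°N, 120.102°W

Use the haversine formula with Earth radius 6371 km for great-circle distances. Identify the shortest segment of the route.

R5–R6

Leg distances:
R0→R1: 154.5 km
R1→R2: 180.7 km
R2→R3: 120.4 km
R3→R4: 532.5 km
R4→R5: 149.2 km
R5→R6: 77.2 km
The shortest leg is R5–R6 at 77.2 km.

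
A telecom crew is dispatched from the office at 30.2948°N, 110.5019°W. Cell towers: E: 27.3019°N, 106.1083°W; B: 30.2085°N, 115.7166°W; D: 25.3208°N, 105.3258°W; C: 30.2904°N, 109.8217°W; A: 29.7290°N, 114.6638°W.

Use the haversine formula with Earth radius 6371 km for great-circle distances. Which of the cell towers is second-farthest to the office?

Distances from the office (30.2948°N, 110.5019°W):
D: 751.5 km
E: 542.2 km
B: 500.9 km
A: 405.6 km
C: 65.3 km
The second-farthest is E at 542.2 km.

E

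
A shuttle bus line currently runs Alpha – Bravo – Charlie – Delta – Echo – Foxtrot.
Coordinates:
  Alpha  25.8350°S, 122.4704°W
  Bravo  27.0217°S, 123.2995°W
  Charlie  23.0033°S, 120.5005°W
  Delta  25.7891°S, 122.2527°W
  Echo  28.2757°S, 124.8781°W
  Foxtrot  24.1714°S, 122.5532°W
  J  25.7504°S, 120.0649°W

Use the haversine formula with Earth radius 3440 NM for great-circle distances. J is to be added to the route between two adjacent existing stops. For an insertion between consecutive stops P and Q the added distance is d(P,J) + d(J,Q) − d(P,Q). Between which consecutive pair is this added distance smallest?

Added distance for inserting J between each consecutive pair:
Alpha–Bravo: 236.1 NM
Bravo–Charlie: 71.3 NM
Charlie–Delta: 92.2 NM
Delta–Echo: 212.1 NM
Echo–Foxtrot: 187.7 NM
Smallest added distance is 71.3 NM, inserting between Bravo and Charlie.

between Bravo and Charlie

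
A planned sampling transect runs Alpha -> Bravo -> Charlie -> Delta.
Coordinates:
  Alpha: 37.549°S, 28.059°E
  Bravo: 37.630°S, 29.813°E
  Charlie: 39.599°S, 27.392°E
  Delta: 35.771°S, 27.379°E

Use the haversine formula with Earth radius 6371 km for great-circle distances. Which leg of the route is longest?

Leg distances:
Alpha→Bravo: 154.8 km
Bravo→Charlie: 303.6 km
Charlie→Delta: 425.7 km
The longest leg is Charlie–Delta at 425.7 km.

Charlie–Delta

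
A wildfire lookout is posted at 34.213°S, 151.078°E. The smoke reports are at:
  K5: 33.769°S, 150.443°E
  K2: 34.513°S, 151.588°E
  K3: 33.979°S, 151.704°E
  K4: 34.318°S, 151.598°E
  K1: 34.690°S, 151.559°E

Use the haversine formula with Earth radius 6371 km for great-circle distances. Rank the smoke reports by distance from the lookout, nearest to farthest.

Computing each great-circle distance from 34.213°S, 151.078°E:
K4 34.318°S, 151.598°E: 49.2 km
K2 34.513°S, 151.588°E: 57.5 km
K3 33.979°S, 151.704°E: 63.2 km
K1 34.690°S, 151.559°E: 69.0 km
K5 33.769°S, 150.443°E: 76.6 km

K4, K2, K3, K1, K5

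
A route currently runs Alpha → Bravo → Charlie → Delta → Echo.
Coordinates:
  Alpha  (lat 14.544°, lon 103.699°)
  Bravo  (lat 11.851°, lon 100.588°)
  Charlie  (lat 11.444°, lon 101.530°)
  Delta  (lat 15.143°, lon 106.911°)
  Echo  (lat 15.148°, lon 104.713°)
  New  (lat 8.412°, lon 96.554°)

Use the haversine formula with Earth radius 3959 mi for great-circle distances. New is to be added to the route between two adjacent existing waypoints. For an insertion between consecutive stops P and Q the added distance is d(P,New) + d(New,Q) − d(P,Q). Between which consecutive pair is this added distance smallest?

between Bravo and Charlie

Added distance for inserting New between each consecutive pair:
Alpha–Bravo: 725.8 mi
Bravo–Charlie: 691.5 mi
Charlie–Delta: 795.7 mi
Delta–Echo: 1415.6 mi
Smallest added distance is 691.5 mi, inserting between Bravo and Charlie.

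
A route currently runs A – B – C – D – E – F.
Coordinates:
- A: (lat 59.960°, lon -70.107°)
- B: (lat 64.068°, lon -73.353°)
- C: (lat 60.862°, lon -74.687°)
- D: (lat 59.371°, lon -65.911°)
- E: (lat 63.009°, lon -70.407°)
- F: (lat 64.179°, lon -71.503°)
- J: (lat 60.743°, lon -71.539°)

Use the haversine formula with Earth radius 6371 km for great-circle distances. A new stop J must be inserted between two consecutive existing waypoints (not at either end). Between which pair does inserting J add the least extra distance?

between C and D

Added distance for inserting J between each consecutive pair:
A–B: 11.7 km
B–C: 189.6 km
C–D: 5.5 km
D–E: 135.7 km
E–F: 500.0 km
Smallest added distance is 5.5 km, inserting between C and D.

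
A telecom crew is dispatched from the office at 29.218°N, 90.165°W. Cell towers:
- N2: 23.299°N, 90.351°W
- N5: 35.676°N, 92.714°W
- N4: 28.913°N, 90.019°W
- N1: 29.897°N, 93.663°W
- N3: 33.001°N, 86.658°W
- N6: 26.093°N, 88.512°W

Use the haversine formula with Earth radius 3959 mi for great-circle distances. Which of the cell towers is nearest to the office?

N4

Distance to each, sorted:
N4: 22.8 mi
N1: 215.4 mi
N6: 238.4 mi
N3: 333.7 mi
N2: 409.2 mi
N5: 470.3 mi
The nearest is N4 at 22.8 mi.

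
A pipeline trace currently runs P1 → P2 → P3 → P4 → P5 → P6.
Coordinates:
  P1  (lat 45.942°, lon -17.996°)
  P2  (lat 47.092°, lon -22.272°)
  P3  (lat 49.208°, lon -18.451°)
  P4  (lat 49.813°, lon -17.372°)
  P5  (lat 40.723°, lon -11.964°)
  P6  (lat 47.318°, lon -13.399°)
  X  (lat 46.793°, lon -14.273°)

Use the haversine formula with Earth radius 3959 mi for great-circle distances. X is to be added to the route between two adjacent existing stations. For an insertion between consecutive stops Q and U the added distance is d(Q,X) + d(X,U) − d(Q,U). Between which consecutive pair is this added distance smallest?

between P4 and P5

Added distance for inserting X between each consecutive pair:
P1–P2: 346.5 mi
P2–P3: 404.1 mi
P3–P4: 443.8 mi
P4–P5: 7.0 mi
P5–P6: 28.5 mi
Smallest added distance is 7.0 mi, inserting between P4 and P5.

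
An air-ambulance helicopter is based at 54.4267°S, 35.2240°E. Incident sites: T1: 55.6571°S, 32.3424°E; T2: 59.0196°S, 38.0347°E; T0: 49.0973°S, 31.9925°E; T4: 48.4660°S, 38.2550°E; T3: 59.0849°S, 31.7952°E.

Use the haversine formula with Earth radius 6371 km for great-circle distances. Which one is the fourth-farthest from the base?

T2

Distances from the base (54.4267°S, 35.2240°E):
T4: 695.1 km
T0: 632.8 km
T3: 558.4 km
T2: 538.6 km
T1: 228.9 km
The fourth-farthest is T2 at 538.6 km.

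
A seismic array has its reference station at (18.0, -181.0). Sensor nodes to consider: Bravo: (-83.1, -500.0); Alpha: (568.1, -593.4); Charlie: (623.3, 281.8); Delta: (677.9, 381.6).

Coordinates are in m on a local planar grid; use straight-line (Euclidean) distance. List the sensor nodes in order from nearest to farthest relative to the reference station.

Distances from the reference station:
Bravo (-83.1, -500.0): 334.6 m
Alpha (568.1, -593.4): 687.5 m
Charlie (623.3, 281.8): 762.0 m
Delta (677.9, 381.6): 867.2 m

Bravo, Alpha, Charlie, Delta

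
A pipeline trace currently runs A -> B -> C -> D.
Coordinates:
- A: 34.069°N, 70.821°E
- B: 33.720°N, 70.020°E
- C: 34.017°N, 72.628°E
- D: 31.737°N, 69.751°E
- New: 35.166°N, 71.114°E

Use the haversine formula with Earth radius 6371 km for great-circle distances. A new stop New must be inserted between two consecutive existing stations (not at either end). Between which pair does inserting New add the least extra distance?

Added distance for inserting New between each consecutive pair:
A–B: 230.9 km
B–C: 135.0 km
C–D: 220.8 km
Smallest added distance is 135.0 km, inserting between B and C.

between B and C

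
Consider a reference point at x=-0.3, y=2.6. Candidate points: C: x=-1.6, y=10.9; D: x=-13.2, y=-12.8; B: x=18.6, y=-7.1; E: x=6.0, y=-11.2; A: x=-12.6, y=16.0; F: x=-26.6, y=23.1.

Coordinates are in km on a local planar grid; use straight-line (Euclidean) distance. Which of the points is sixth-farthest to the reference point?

C

Distance to each, sorted:
F: 33.3 km
B: 21.2 km
D: 20.1 km
A: 18.2 km
E: 15.2 km
C: 8.4 km
The sixth-farthest is C at 8.4 km.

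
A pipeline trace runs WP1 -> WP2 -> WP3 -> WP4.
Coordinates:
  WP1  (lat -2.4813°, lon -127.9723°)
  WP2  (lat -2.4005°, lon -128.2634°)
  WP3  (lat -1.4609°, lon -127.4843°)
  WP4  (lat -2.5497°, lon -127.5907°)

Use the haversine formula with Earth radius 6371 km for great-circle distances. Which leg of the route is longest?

Leg distances:
WP1→WP2: 33.6 km
WP2→WP3: 135.7 km
WP3→WP4: 121.6 km
The longest leg is WP2–WP3 at 135.7 km.

WP2–WP3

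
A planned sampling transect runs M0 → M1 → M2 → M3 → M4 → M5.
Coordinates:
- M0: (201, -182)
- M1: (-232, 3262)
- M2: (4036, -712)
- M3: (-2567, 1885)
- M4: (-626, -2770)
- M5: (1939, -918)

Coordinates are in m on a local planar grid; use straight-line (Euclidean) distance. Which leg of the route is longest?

M2–M3

Leg distances:
M0→M1: 3471.1 m
M1→M2: 5831.7 m
M2→M3: 7095.4 m
M3→M4: 5043.5 m
M4→M5: 3163.7 m
The longest leg is M2–M3 at 7095.4 m.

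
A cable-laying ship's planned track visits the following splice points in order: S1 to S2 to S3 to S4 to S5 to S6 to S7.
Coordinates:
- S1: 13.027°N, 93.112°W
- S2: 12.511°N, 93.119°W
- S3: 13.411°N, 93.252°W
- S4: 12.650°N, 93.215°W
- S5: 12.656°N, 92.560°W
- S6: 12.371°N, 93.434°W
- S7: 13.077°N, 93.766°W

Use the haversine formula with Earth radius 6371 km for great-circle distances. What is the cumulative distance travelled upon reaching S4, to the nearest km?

Leg distances:
S1→S2: 57.4 km  (cumulative 57.4 km)
S2→S3: 101.1 km  (cumulative 158.5 km)
S3→S4: 84.7 km  (cumulative 243.2 km)
Cumulative distance at S4 ≈ 243 km.

243 km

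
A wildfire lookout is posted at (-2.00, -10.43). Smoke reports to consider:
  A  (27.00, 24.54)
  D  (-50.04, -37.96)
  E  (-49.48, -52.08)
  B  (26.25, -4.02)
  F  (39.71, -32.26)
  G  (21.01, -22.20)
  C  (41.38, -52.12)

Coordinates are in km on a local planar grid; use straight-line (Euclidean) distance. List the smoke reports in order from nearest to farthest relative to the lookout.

G, B, A, F, D, C, E

Distances from the lookout:
G (21.01, -22.20): 25.8 km
B (26.25, -4.02): 29.0 km
A (27.00, 24.54): 45.4 km
F (39.71, -32.26): 47.1 km
D (-50.04, -37.96): 55.4 km
C (41.38, -52.12): 60.2 km
E (-49.48, -52.08): 63.2 km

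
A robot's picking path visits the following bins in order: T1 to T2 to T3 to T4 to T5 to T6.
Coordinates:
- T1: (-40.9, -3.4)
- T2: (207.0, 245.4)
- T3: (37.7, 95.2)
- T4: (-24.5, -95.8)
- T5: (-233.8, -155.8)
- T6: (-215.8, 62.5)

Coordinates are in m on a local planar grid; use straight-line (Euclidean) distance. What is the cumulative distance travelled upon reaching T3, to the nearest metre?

Leg distances:
T1→T2: 351.2 m  (cumulative 351.2 m)
T2→T3: 226.3 m  (cumulative 577.5 m)
Cumulative distance at T3 ≈ 578 m.

578 m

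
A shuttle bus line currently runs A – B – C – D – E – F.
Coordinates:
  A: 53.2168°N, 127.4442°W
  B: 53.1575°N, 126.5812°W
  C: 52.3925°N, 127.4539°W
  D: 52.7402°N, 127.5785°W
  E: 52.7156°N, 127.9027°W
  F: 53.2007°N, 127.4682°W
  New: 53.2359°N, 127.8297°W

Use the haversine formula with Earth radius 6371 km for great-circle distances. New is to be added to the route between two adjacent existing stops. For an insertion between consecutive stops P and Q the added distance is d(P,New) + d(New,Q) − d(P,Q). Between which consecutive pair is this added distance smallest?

between E and F

Added distance for inserting New between each consecutive pair:
A–B: 51.5 km
B–C: 77.4 km
C–D: 115.2 km
D–E: 93.7 km
E–F: 21.2 km
Smallest added distance is 21.2 km, inserting between E and F.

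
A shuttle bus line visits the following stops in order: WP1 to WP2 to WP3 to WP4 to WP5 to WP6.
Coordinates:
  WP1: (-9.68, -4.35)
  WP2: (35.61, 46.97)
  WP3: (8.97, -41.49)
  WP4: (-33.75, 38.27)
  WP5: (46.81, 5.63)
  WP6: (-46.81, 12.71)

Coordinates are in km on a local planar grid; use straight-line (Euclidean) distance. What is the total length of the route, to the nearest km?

432 km

Leg distances:
WP1→WP2: 68.4 km  (cumulative 68.4 km)
WP2→WP3: 92.4 km  (cumulative 160.8 km)
WP3→WP4: 90.5 km  (cumulative 251.3 km)
WP4→WP5: 86.9 km  (cumulative 338.2 km)
WP5→WP6: 93.9 km  (cumulative 432.1 km)
Total route length ≈ 432 km.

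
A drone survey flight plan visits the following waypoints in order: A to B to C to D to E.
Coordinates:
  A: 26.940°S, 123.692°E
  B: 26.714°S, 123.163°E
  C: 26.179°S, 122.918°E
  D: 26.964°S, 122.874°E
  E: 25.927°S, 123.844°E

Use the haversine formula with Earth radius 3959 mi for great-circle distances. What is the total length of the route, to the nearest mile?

Leg distances:
A→B: 36.2 mi  (cumulative 36.2 mi)
B→C: 40.0 mi  (cumulative 76.1 mi)
C→D: 54.3 mi  (cumulative 130.4 mi)
D→E: 93.5 mi  (cumulative 223.9 mi)
Total route length ≈ 224 mi.

224 mi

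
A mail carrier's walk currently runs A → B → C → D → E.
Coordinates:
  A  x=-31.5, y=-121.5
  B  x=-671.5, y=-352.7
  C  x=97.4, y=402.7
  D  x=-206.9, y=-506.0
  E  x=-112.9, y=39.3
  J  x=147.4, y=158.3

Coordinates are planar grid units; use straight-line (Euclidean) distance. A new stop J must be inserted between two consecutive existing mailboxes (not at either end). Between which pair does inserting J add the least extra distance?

Added distance for inserting J between each consecutive pair:
A–B: 616.9
B–C: 136.8
C–D: 44.0
D–E: 485.7
Smallest added distance is 44.0, inserting between C and D.

between C and D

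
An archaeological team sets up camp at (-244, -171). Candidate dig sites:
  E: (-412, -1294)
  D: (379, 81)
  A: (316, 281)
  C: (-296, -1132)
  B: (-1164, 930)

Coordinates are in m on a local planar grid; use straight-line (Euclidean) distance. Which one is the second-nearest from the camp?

Distances from the camp ((-244, -171)):
D: 672.0 m
A: 719.7 m
C: 962.4 m
E: 1135.5 m
B: 1434.8 m
The second-nearest is A at 719.7 m.

A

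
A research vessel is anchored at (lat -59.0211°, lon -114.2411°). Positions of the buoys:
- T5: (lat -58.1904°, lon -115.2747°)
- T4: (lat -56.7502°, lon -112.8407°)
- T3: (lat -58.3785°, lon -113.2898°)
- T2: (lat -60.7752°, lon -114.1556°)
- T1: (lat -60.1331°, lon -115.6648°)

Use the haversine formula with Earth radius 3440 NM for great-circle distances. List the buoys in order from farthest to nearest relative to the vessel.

T4, T2, T1, T5, T3

Distances from the vessel:
T4 (lat -56.7502°, lon -112.8407°): 143.5 NM
T2 (lat -60.7752°, lon -114.1556°): 105.3 NM
T1 (lat -60.1331°, lon -115.6648°): 79.6 NM
T5 (lat -58.1904°, lon -115.2747°): 59.4 NM
T3 (lat -58.3785°, lon -113.2898°): 48.7 NM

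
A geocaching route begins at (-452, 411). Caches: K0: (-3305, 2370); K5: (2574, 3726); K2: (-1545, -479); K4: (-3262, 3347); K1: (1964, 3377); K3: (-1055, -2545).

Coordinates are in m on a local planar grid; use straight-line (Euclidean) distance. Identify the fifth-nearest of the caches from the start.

K4

Distance to each, sorted:
K2: 1409.5 m
K3: 3016.9 m
K0: 3460.8 m
K1: 3825.5 m
K4: 4064.0 m
K5: 4488.4 m
The fifth-nearest is K4 at 4064.0 m.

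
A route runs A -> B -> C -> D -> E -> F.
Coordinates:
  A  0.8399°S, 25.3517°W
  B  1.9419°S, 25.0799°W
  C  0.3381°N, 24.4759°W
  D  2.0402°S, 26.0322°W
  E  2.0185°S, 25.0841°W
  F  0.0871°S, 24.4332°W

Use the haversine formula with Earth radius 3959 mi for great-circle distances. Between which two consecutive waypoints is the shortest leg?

D–E

Leg distances:
A→B: 78.4 mi
B→C: 163.0 mi
C→D: 196.4 mi
D→E: 65.5 mi
E→F: 140.8 mi
The shortest leg is D–E at 65.5 mi.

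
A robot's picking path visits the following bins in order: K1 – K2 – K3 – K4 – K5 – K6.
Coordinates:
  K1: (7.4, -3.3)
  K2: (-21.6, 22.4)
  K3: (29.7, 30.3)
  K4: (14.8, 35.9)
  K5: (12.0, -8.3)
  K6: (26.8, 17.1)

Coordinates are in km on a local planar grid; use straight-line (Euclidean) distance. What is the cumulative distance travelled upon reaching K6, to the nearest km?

180 km

Leg distances:
K1→K2: 38.7 km  (cumulative 38.7 km)
K2→K3: 51.9 km  (cumulative 90.7 km)
K3→K4: 15.9 km  (cumulative 106.6 km)
K4→K5: 44.3 km  (cumulative 150.9 km)
K5→K6: 29.4 km  (cumulative 180.3 km)
Cumulative distance at K6 ≈ 180 km.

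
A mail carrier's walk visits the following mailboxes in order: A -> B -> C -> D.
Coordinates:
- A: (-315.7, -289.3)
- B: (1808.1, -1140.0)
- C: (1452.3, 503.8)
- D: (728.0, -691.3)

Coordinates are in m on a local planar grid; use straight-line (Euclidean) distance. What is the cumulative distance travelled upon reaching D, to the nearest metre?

5367 m

Leg distances:
A→B: 2287.8 m  (cumulative 2287.8 m)
B→C: 1681.9 m  (cumulative 3969.7 m)
C→D: 1397.5 m  (cumulative 5367.2 m)
Cumulative distance at D ≈ 5367 m.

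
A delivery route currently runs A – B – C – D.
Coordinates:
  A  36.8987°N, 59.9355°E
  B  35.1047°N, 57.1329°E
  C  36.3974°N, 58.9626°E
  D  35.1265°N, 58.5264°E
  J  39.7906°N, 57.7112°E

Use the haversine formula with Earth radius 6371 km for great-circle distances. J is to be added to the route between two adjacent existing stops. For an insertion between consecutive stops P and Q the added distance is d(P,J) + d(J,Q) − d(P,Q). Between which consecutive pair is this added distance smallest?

Added distance for inserting J between each consecutive pair:
A–B: 577.6 km
B–C: 697.5 km
C–D: 769.8 km
Smallest added distance is 577.6 km, inserting between A and B.

between A and B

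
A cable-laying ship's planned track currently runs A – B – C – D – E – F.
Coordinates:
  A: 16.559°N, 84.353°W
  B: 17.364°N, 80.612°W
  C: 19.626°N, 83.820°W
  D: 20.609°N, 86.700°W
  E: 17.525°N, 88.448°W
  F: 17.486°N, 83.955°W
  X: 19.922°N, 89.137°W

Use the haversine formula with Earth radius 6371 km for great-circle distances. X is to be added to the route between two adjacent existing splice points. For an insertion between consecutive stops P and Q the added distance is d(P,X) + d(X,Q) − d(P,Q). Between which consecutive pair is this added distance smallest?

between D and E

Added distance for inserting X between each consecutive pair:
A–B: 1162.6 km
B–C: 1077.8 km
C–D: 502.8 km
D–E: 152.6 km
E–F: 409.0 km
Smallest added distance is 152.6 km, inserting between D and E.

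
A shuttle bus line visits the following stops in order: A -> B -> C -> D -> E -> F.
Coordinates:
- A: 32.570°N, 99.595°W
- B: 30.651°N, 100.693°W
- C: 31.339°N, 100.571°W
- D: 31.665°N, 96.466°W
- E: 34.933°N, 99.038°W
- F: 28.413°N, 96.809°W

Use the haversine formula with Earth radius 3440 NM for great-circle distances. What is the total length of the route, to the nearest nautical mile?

1023 NM

Leg distances:
A→B: 128.2 NM  (cumulative 128.2 NM)
B→C: 41.8 NM  (cumulative 169.9 NM)
C→D: 211.0 NM  (cumulative 381.0 NM)
D→E: 234.8 NM  (cumulative 615.8 NM)
E→F: 407.7 NM  (cumulative 1023.5 NM)
Total route length ≈ 1023 NM.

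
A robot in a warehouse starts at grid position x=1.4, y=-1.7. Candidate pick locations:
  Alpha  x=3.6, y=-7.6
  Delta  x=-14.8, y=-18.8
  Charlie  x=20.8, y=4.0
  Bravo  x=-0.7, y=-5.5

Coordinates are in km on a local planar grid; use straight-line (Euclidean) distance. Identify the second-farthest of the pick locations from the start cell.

Distances from the start cell (x=1.4, y=-1.7):
Delta: 23.6 km
Charlie: 20.2 km
Alpha: 6.3 km
Bravo: 4.3 km
The second-farthest is Charlie at 20.2 km.

Charlie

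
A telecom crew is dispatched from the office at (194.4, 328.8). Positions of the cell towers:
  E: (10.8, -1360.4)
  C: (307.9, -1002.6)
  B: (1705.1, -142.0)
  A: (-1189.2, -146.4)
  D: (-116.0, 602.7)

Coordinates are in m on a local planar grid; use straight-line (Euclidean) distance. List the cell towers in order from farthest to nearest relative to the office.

Computing each straight-line distance from (194.4, 328.8):
E (10.8, -1360.4): 1699.1 m
B (1705.1, -142.0): 1582.4 m
A (-1189.2, -146.4): 1462.9 m
C (307.9, -1002.6): 1336.2 m
D (-116.0, 602.7): 414.0 m

E, B, A, C, D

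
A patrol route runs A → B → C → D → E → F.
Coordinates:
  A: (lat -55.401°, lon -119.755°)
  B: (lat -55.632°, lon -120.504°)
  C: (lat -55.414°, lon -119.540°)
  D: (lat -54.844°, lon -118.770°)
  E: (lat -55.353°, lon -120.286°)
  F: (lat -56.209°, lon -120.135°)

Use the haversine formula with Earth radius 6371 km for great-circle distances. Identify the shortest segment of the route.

A–B

Leg distances:
A→B: 53.7 km
B→C: 65.3 km
C→D: 80.1 km
D→E: 111.8 km
E→F: 95.6 km
The shortest leg is A–B at 53.7 km.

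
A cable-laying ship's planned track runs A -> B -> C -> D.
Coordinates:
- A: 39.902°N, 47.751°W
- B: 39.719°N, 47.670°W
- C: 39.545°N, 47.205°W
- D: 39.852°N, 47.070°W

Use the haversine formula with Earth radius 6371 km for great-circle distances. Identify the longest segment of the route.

B–C

Leg distances:
A→B: 21.5 km
B→C: 44.3 km
C→D: 36.0 km
The longest leg is B–C at 44.3 km.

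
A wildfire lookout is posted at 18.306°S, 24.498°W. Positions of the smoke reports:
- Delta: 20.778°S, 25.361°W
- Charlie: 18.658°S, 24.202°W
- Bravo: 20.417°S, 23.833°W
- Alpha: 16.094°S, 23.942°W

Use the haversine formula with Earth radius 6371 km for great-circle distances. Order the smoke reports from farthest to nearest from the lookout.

Distance from the lookout at 18.306°S, 24.498°W to each:
Delta 20.778°S, 25.361°W: 289.4 km
Alpha 16.094°S, 23.942°W: 253.0 km
Bravo 20.417°S, 23.833°W: 244.9 km
Charlie 18.658°S, 24.202°W: 50.1 km

Delta, Alpha, Bravo, Charlie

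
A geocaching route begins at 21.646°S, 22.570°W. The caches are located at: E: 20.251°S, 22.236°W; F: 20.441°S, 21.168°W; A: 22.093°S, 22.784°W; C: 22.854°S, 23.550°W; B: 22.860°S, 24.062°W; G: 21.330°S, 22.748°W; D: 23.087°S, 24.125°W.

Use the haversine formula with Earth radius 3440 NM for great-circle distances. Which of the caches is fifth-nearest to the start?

F

Distances from the start (21.646°S, 22.570°W):
G: 21.4 NM
A: 29.4 NM
E: 85.8 NM
C: 90.7 NM
F: 106.8 NM
B: 110.4 NM
D: 122.2 NM
The fifth-nearest is F at 106.8 NM.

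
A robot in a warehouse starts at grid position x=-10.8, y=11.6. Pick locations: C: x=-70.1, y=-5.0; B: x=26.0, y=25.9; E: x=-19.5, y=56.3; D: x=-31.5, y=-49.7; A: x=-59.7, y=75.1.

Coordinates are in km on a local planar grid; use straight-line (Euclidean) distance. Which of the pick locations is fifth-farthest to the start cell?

Distances from the start cell (x=-10.8, y=11.6):
A: 80.1 km
D: 64.7 km
C: 61.6 km
E: 45.5 km
B: 39.5 km
The fifth-farthest is B at 39.5 km.

B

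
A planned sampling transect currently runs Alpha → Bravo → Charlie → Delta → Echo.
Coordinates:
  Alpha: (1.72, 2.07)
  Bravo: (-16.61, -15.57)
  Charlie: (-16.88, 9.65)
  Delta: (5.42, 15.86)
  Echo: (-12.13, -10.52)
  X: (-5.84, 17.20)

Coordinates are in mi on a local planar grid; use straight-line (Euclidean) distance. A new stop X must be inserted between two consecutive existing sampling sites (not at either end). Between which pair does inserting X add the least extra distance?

between Charlie and Delta

Added distance for inserting X between each consecutive pair:
Alpha–Bravo: 26.0 mi
Bravo–Charlie: 22.6 mi
Charlie–Delta: 1.6 mi
Delta–Echo: 8.1 mi
Smallest added distance is 1.6 mi, inserting between Charlie and Delta.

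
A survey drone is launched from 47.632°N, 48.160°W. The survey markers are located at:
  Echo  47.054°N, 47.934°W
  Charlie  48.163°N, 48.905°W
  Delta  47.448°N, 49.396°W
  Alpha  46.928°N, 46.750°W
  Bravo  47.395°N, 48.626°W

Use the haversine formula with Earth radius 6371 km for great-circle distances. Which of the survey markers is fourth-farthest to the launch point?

Echo

Distances from the launch point (47.632°N, 48.160°W):
Alpha: 132.1 km
Delta: 95.0 km
Charlie: 81.1 km
Echo: 66.5 km
Bravo: 43.8 km
The fourth-farthest is Echo at 66.5 km.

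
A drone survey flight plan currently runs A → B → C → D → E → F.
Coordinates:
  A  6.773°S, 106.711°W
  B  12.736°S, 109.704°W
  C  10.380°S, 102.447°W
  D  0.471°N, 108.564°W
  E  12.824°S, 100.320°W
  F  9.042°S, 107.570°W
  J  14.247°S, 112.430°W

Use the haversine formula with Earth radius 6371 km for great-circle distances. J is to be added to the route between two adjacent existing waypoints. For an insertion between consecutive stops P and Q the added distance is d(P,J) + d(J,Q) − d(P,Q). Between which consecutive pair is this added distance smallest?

between A and B

Added distance for inserting J between each consecutive pair:
A–B: 639.3 km
B–C: 672.9 km
C–D: 1474.0 km
D–E: 1273.9 km
E–F: 1206.5 km
Smallest added distance is 639.3 km, inserting between A and B.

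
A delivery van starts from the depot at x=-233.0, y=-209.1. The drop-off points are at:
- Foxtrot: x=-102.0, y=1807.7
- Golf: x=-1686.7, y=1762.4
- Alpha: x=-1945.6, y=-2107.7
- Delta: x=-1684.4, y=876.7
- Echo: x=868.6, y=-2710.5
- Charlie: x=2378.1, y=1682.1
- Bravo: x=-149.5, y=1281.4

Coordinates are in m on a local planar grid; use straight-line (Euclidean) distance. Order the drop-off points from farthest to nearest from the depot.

Distance from the depot at x=-233.0, y=-209.1 to each:
Charlie x=2378.1, y=1682.1: 3224.0 m
Echo x=868.6, y=-2710.5: 2733.2 m
Alpha x=-1945.6, y=-2107.7: 2556.9 m
Golf x=-1686.7, y=1762.4: 2449.5 m
Foxtrot x=-102.0, y=1807.7: 2021.1 m
Delta x=-1684.4, y=876.7: 1812.6 m
Bravo x=-149.5, y=1281.4: 1492.8 m

Charlie, Echo, Alpha, Golf, Foxtrot, Delta, Bravo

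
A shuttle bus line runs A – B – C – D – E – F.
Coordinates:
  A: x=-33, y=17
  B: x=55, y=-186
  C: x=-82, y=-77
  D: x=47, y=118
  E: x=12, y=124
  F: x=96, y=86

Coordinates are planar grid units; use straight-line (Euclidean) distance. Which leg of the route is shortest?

D–E

Leg distances:
A→B: 221.3
B→C: 175.1
C→D: 233.8
D→E: 35.5
E→F: 92.2
The shortest leg is D–E at 35.5.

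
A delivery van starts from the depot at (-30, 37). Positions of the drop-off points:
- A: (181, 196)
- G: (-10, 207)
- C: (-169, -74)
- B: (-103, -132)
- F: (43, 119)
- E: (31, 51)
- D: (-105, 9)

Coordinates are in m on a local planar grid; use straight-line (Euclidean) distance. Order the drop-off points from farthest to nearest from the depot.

A, B, C, G, F, D, E

Distance from the depot at (-30, 37) to each:
A (181, 196): 264.2 m
B (-103, -132): 184.1 m
C (-169, -74): 177.9 m
G (-10, 207): 171.2 m
F (43, 119): 109.8 m
D (-105, 9): 80.1 m
E (31, 51): 62.6 m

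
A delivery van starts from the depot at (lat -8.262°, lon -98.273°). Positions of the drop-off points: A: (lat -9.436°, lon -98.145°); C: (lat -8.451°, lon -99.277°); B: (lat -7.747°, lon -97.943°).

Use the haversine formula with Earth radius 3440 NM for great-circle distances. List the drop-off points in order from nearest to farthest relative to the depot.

Computing each great-circle distance from (lat -8.262°, lon -98.273°):
B (lat -7.747°, lon -97.943°): 36.6 NM
C (lat -8.451°, lon -99.277°): 60.7 NM
A (lat -9.436°, lon -98.145°): 70.9 NM

B, C, A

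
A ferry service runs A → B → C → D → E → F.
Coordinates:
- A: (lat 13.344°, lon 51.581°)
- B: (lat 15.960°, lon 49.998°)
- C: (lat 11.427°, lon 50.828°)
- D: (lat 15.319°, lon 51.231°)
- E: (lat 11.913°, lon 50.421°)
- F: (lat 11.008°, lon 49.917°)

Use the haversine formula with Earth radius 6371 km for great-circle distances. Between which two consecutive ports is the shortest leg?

E–F

Leg distances:
A→B: 337.1 km
B→C: 512.0 km
C→D: 435.0 km
D→E: 388.7 km
E→F: 114.6 km
The shortest leg is E–F at 114.6 km.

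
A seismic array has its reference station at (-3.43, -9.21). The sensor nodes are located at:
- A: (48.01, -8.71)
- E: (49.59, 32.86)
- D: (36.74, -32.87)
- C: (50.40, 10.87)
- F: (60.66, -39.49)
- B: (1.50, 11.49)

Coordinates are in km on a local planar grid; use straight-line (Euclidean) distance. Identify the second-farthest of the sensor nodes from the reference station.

Distance to each, sorted:
F: 70.9 km
E: 67.7 km
C: 57.5 km
A: 51.4 km
D: 46.6 km
B: 21.3 km
The second-farthest is E at 67.7 km.

E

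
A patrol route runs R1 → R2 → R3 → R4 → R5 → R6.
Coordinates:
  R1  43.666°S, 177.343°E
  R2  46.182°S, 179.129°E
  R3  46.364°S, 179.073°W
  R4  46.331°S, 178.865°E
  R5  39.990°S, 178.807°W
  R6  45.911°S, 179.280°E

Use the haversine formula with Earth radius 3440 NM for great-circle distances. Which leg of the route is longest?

Leg distances:
R1→R2: 169.1 NM
R2→R3: 75.4 NM
R3→R4: 85.5 NM
R4→R5: 394.1 NM
R5→R6: 365.3 NM
The longest leg is R4–R5 at 394.1 NM.

R4–R5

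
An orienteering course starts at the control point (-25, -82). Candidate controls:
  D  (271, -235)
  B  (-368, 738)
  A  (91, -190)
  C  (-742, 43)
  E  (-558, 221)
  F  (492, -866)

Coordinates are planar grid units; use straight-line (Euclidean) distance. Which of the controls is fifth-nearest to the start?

Distance to each, sorted:
A: 158.5
D: 333.2
E: 613.1
C: 727.8
B: 888.8
F: 939.1
The fifth-nearest is B at 888.8.

B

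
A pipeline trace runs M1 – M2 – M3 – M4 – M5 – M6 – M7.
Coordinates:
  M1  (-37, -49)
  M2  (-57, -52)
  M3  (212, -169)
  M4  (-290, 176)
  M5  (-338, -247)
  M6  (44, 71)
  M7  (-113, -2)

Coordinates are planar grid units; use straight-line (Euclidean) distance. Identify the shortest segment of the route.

Leg distances:
M1→M2: 20.2
M2→M3: 293.3
M3→M4: 609.1
M4→M5: 425.7
M5→M6: 497.0
M6→M7: 173.1
The shortest leg is M1–M2 at 20.2.

M1–M2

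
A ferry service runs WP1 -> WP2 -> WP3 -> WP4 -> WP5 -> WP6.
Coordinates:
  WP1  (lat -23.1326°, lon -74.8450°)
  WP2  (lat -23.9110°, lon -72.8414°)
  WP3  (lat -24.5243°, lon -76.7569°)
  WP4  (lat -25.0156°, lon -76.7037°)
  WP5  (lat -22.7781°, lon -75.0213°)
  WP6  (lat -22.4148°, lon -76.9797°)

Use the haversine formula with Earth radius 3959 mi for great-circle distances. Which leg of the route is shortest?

WP3–WP4

Leg distances:
WP1→WP2: 137.9 mi
WP2→WP3: 250.3 mi
WP3→WP4: 34.1 mi
WP4→WP5: 187.6 mi
WP5→WP6: 127.4 mi
The shortest leg is WP3–WP4 at 34.1 mi.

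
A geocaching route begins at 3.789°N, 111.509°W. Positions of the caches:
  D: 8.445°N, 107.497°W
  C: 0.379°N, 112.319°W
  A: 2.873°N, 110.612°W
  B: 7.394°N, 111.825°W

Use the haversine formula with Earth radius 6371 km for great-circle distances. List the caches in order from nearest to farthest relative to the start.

A, C, B, D

Computing each great-circle distance from 3.789°N, 111.509°W:
A 2.873°N, 110.612°W: 142.4 km
C 0.379°N, 112.319°W: 389.7 km
B 7.394°N, 111.825°W: 402.4 km
D 8.445°N, 107.497°W: 681.7 km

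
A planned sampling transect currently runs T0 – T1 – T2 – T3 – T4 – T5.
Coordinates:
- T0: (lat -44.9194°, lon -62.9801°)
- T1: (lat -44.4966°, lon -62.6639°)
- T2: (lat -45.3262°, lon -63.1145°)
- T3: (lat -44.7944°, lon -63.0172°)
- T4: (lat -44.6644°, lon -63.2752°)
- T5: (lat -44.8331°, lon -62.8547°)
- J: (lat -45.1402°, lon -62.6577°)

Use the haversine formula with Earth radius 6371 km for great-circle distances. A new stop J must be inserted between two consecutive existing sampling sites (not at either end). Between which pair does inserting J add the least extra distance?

between T1 and T2

Added distance for inserting J between each consecutive pair:
T0–T1: 53.6 km
T1–T2: 14.0 km
T2–T3: 29.4 km
T3–T4: 94.6 km
T4–T5: 71.2 km
Smallest added distance is 14.0 km, inserting between T1 and T2.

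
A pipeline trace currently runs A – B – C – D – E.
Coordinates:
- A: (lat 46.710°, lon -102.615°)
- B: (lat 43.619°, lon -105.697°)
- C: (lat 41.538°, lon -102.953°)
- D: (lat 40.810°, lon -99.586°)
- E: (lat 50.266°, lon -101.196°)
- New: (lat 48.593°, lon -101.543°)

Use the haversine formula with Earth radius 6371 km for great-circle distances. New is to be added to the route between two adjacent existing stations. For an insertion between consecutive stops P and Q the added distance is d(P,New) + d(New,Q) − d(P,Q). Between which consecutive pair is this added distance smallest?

between D and E

Added distance for inserting New between each consecutive pair:
A–B: 443.1 km
B–C: 1108.6 km
C–D: 1378.1 km
D–E: 7.9 km
Smallest added distance is 7.9 km, inserting between D and E.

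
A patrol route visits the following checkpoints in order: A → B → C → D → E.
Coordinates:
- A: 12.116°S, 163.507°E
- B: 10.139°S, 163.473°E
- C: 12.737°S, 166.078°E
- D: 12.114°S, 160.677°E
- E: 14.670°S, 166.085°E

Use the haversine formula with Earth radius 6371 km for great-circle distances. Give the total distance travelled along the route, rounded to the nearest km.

1866 km

Leg distances:
A→B: 219.9 km  (cumulative 219.9 km)
B→C: 405.0 km  (cumulative 624.9 km)
C→D: 590.6 km  (cumulative 1215.4 km)
D→E: 650.3 km  (cumulative 1865.8 km)
Total route length ≈ 1866 km.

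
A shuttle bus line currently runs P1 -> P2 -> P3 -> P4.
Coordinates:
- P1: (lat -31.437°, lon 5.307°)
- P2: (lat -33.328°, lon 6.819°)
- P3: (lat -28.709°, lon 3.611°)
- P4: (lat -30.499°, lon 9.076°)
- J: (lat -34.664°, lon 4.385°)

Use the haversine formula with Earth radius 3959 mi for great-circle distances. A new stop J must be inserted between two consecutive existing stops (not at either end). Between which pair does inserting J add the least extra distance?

Added distance for inserting J between each consecutive pair:
P1–P2: 238.8 mi
P2–P3: 209.8 mi
P3–P4: 459.8 mi
Smallest added distance is 209.8 mi, inserting between P2 and P3.

between P2 and P3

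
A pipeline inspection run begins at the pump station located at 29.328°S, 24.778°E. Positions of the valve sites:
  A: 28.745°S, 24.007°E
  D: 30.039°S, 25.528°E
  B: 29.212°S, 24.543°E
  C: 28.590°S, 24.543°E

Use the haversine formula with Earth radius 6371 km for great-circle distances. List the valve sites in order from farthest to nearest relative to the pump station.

Computing each great-circle distance from 29.328°S, 24.778°E:
D 30.039°S, 25.528°E: 107.2 km
A 28.745°S, 24.007°E: 99.1 km
C 28.590°S, 24.543°E: 85.2 km
B 29.212°S, 24.543°E: 26.2 km

D, A, C, B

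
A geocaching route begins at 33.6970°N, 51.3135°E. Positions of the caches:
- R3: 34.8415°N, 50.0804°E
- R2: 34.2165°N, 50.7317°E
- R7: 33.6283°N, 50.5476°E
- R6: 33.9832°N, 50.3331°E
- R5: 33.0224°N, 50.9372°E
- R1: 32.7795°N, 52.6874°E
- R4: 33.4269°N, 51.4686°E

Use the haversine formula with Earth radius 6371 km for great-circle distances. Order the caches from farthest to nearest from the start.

Distance from the start at 33.6970°N, 51.3135°E to each:
R3 34.8415°N, 50.0804°E: 170.4 km
R1 32.7795°N, 52.6874°E: 163.5 km
R6 33.9832°N, 50.3331°E: 96.0 km
R5 33.0224°N, 50.9372°E: 82.8 km
R2 34.2165°N, 50.7317°E: 78.8 km
R7 33.6283°N, 50.5476°E: 71.3 km
R4 33.4269°N, 51.4686°E: 33.3 km

R3, R1, R6, R5, R2, R7, R4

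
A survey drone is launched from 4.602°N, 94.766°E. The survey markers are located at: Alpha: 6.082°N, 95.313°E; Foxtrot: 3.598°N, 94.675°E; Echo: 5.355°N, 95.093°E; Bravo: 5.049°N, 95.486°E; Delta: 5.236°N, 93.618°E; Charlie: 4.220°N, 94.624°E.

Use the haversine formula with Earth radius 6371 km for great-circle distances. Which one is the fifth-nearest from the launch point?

Delta

Distances from the launch point (4.602°N, 94.766°E):
Charlie: 45.3 km
Echo: 91.2 km
Bravo: 94.0 km
Foxtrot: 112.1 km
Delta: 145.4 km
Alpha: 175.4 km
The fifth-nearest is Delta at 145.4 km.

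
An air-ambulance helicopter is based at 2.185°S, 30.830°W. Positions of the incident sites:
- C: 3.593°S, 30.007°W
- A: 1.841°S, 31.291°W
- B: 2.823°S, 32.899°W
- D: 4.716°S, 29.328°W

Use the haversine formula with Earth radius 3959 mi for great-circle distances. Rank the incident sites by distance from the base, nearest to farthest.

Distances from the base:
A 1.841°S, 31.291°W: 39.7 mi
C 3.593°S, 30.007°W: 112.7 mi
B 2.823°S, 32.899°W: 149.5 mi
D 4.716°S, 29.328°W: 203.3 mi

A, C, B, D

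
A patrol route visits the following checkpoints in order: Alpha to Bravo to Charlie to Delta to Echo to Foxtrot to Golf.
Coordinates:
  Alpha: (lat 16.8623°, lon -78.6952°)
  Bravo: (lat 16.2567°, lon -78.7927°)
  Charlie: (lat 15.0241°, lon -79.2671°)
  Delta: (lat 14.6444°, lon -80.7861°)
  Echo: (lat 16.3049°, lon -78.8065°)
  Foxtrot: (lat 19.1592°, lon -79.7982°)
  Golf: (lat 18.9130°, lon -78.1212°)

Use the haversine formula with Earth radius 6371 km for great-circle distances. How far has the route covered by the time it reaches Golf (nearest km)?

Leg distances:
Alpha→Bravo: 68.1 km  (cumulative 68.1 km)
Bravo→Charlie: 146.2 km  (cumulative 214.3 km)
Charlie→Delta: 168.6 km  (cumulative 383.0 km)
Delta→Echo: 281.2 km  (cumulative 664.2 km)
Echo→Foxtrot: 334.3 km  (cumulative 998.5 km)
Foxtrot→Golf: 178.4 km  (cumulative 1176.9 km)
Cumulative distance at Golf ≈ 1177 km.

1177 km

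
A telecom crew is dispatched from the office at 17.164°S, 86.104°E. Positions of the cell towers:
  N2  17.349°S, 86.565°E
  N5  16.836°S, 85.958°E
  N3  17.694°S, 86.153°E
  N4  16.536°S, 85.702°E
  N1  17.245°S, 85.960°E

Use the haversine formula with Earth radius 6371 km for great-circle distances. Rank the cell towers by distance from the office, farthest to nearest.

Distance from the office at 17.164°S, 86.104°E to each:
N4 16.536°S, 85.702°E: 81.9 km
N3 17.694°S, 86.153°E: 59.2 km
N2 17.349°S, 86.565°E: 53.1 km
N5 16.836°S, 85.958°E: 39.6 km
N1 17.245°S, 85.960°E: 17.8 km

N4, N3, N2, N5, N1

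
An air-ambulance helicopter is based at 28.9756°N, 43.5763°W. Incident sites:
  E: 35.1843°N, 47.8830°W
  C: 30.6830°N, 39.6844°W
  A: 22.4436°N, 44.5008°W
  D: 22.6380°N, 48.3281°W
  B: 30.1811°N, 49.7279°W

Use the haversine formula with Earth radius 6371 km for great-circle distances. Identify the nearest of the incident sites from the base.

C

Distances from the base (28.9756°N, 43.5763°W):
C: 420.7 km
B: 609.7 km
A: 732.2 km
E: 800.6 km
D: 850.0 km
The nearest is C at 420.7 km.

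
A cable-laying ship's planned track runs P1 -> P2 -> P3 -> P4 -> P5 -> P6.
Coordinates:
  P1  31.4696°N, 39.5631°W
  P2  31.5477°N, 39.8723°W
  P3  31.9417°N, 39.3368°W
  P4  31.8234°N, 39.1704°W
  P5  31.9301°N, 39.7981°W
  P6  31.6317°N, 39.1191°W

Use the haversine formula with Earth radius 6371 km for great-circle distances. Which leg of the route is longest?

P5–P6

Leg distances:
P1→P2: 30.6 km
P2→P3: 67.0 km
P3→P4: 20.5 km
P4→P5: 60.4 km
P5→P6: 72.3 km
The longest leg is P5–P6 at 72.3 km.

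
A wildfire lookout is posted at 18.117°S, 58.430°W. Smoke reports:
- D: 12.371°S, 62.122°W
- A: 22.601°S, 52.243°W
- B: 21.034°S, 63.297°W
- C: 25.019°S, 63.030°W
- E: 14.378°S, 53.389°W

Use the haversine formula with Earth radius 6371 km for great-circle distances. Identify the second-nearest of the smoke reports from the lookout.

E

Distances from the lookout (18.117°S, 58.430°W):
B: 604.2 km
E: 679.9 km
D: 751.6 km
A: 815.0 km
C: 902.7 km
The second-nearest is E at 679.9 km.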